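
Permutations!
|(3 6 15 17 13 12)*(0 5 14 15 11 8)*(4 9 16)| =|(0 5 14 15 17 13 12 3 6 11 8)(4 9 16)| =33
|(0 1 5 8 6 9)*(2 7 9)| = 8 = |(0 1 5 8 6 2 7 9)|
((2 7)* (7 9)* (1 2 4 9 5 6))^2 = ((1 2 5 6)(4 9 7))^2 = (1 5)(2 6)(4 7 9)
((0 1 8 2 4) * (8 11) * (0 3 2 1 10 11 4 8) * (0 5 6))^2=(0 11 6 10 5)(1 3 8 4 2)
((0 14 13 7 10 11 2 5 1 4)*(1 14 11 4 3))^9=((0 11 2 5 14 13 7 10 4)(1 3))^9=(14)(1 3)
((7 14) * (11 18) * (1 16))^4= ((1 16)(7 14)(11 18))^4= (18)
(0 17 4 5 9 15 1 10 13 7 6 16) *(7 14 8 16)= (0 17 4 5 9 15 1 10 13 14 8 16)(6 7)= [17, 10, 2, 3, 5, 9, 7, 6, 16, 15, 13, 11, 12, 14, 8, 1, 0, 4]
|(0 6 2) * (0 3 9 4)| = |(0 6 2 3 9 4)| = 6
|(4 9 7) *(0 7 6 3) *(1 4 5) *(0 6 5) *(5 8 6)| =14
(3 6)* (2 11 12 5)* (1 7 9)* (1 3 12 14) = (1 7 9 3 6 12 5 2 11 14) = [0, 7, 11, 6, 4, 2, 12, 9, 8, 3, 10, 14, 5, 13, 1]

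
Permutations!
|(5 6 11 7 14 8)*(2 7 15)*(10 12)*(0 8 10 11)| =28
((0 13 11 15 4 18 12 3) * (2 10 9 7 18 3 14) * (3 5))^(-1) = (0 3 5 4 15 11 13)(2 14 12 18 7 9 10)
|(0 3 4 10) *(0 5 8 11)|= 7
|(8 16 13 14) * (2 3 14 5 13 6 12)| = 14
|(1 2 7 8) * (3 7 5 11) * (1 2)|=6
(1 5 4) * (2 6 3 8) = (1 5 4)(2 6 3 8) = [0, 5, 6, 8, 1, 4, 3, 7, 2]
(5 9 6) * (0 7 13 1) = (0 7 13 1)(5 9 6) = [7, 0, 2, 3, 4, 9, 5, 13, 8, 6, 10, 11, 12, 1]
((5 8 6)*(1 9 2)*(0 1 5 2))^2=(0 9 1)(2 8)(5 6)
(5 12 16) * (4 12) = (4 12 16 5) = [0, 1, 2, 3, 12, 4, 6, 7, 8, 9, 10, 11, 16, 13, 14, 15, 5]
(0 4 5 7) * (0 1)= (0 4 5 7 1)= [4, 0, 2, 3, 5, 7, 6, 1]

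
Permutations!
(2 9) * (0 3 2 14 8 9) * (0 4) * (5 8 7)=[3, 1, 4, 2, 0, 8, 6, 5, 9, 14, 10, 11, 12, 13, 7]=(0 3 2 4)(5 8 9 14 7)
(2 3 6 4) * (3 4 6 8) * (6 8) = [0, 1, 4, 6, 2, 5, 8, 7, 3] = (2 4)(3 6 8)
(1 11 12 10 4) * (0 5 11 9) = (0 5 11 12 10 4 1 9) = [5, 9, 2, 3, 1, 11, 6, 7, 8, 0, 4, 12, 10]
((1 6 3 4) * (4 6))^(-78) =((1 4)(3 6))^(-78) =(6)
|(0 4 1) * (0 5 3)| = 5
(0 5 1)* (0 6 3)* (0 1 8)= [5, 6, 2, 1, 4, 8, 3, 7, 0]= (0 5 8)(1 6 3)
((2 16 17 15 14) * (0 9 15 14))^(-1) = ((0 9 15)(2 16 17 14))^(-1) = (0 15 9)(2 14 17 16)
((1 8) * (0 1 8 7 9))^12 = ((0 1 7 9))^12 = (9)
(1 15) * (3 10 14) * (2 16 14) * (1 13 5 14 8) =(1 15 13 5 14 3 10 2 16 8) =[0, 15, 16, 10, 4, 14, 6, 7, 1, 9, 2, 11, 12, 5, 3, 13, 8]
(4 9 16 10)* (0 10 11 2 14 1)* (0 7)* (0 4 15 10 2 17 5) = (0 2 14 1 7 4 9 16 11 17 5)(10 15) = [2, 7, 14, 3, 9, 0, 6, 4, 8, 16, 15, 17, 12, 13, 1, 10, 11, 5]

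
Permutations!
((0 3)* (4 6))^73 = (0 3)(4 6)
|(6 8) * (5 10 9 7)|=4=|(5 10 9 7)(6 8)|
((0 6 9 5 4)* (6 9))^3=(0 4 5 9)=((0 9 5 4))^3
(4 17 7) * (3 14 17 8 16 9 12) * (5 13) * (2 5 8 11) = [0, 1, 5, 14, 11, 13, 6, 4, 16, 12, 10, 2, 3, 8, 17, 15, 9, 7] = (2 5 13 8 16 9 12 3 14 17 7 4 11)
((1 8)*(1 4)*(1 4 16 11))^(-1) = (1 11 16 8)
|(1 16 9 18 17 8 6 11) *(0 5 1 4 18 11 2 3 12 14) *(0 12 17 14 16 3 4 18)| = |(0 5 1 3 17 8 6 2 4)(9 11 18 14 12 16)| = 18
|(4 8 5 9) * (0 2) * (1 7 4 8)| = |(0 2)(1 7 4)(5 9 8)| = 6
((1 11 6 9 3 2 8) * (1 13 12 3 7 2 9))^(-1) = (1 6 11)(2 7 9 3 12 13 8)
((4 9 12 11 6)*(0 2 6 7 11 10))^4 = (0 9 2 12 6 10 4)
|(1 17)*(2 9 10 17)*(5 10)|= 6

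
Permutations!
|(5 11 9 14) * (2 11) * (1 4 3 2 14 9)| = |(1 4 3 2 11)(5 14)| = 10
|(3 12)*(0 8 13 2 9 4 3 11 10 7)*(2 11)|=30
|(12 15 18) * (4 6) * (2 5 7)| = 6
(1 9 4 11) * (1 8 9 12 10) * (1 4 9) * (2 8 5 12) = (1 2 8)(4 11 5 12 10) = [0, 2, 8, 3, 11, 12, 6, 7, 1, 9, 4, 5, 10]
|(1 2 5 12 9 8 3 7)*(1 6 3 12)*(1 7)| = 6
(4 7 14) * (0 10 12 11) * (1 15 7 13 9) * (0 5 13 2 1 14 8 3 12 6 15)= (0 10 6 15 7 8 3 12 11 5 13 9 14 4 2 1)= [10, 0, 1, 12, 2, 13, 15, 8, 3, 14, 6, 5, 11, 9, 4, 7]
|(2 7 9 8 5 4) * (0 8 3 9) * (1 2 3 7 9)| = 9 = |(0 8 5 4 3 1 2 9 7)|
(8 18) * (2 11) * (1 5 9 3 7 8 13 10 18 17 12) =(1 5 9 3 7 8 17 12)(2 11)(10 18 13) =[0, 5, 11, 7, 4, 9, 6, 8, 17, 3, 18, 2, 1, 10, 14, 15, 16, 12, 13]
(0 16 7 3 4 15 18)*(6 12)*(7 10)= (0 16 10 7 3 4 15 18)(6 12)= [16, 1, 2, 4, 15, 5, 12, 3, 8, 9, 7, 11, 6, 13, 14, 18, 10, 17, 0]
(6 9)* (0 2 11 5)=[2, 1, 11, 3, 4, 0, 9, 7, 8, 6, 10, 5]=(0 2 11 5)(6 9)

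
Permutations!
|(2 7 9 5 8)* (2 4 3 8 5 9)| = 6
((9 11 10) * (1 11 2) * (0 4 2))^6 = ((0 4 2 1 11 10 9))^6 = (0 9 10 11 1 2 4)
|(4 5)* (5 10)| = |(4 10 5)| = 3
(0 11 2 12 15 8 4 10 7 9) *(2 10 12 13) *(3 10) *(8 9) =[11, 1, 13, 10, 12, 5, 6, 8, 4, 0, 7, 3, 15, 2, 14, 9] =(0 11 3 10 7 8 4 12 15 9)(2 13)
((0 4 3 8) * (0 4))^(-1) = ((3 8 4))^(-1) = (3 4 8)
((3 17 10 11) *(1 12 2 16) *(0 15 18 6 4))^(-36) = (0 4 6 18 15)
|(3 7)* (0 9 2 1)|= |(0 9 2 1)(3 7)|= 4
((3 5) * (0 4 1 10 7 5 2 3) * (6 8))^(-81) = (0 10)(1 5)(2 3)(4 7)(6 8)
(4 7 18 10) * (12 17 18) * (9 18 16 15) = [0, 1, 2, 3, 7, 5, 6, 12, 8, 18, 4, 11, 17, 13, 14, 9, 15, 16, 10] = (4 7 12 17 16 15 9 18 10)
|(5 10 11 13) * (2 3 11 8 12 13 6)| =|(2 3 11 6)(5 10 8 12 13)| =20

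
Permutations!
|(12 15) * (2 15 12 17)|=3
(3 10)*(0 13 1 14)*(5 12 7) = [13, 14, 2, 10, 4, 12, 6, 5, 8, 9, 3, 11, 7, 1, 0] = (0 13 1 14)(3 10)(5 12 7)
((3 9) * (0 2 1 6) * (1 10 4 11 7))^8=(11)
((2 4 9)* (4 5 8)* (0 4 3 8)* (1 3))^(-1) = ((0 4 9 2 5)(1 3 8))^(-1) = (0 5 2 9 4)(1 8 3)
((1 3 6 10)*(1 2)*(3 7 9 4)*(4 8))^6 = (1 6 8)(2 3 9)(4 7 10) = ((1 7 9 8 4 3 6 10 2))^6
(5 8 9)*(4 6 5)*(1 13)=(1 13)(4 6 5 8 9)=[0, 13, 2, 3, 6, 8, 5, 7, 9, 4, 10, 11, 12, 1]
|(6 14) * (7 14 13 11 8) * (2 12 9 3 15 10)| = 6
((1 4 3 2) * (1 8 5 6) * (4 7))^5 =((1 7 4 3 2 8 5 6))^5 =(1 8 4 6 2 7 5 3)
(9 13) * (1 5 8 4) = [0, 5, 2, 3, 1, 8, 6, 7, 4, 13, 10, 11, 12, 9] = (1 5 8 4)(9 13)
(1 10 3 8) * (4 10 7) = (1 7 4 10 3 8) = [0, 7, 2, 8, 10, 5, 6, 4, 1, 9, 3]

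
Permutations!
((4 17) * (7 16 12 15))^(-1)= (4 17)(7 15 12 16)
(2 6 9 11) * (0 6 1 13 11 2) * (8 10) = (0 6 9 2 1 13 11)(8 10) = [6, 13, 1, 3, 4, 5, 9, 7, 10, 2, 8, 0, 12, 11]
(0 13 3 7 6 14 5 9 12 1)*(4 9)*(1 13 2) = [2, 0, 1, 7, 9, 4, 14, 6, 8, 12, 10, 11, 13, 3, 5] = (0 2 1)(3 7 6 14 5 4 9 12 13)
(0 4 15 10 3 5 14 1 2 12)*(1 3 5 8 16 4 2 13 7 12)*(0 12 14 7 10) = (0 2 1 13 10 5 7 14 3 8 16 4 15) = [2, 13, 1, 8, 15, 7, 6, 14, 16, 9, 5, 11, 12, 10, 3, 0, 4]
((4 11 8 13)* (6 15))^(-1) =(4 13 8 11)(6 15) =((4 11 8 13)(6 15))^(-1)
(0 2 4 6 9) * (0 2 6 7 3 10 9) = (0 6)(2 4 7 3 10 9) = [6, 1, 4, 10, 7, 5, 0, 3, 8, 2, 9]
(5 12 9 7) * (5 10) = [0, 1, 2, 3, 4, 12, 6, 10, 8, 7, 5, 11, 9] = (5 12 9 7 10)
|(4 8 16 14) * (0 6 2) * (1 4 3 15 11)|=24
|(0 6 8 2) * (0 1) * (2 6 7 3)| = |(0 7 3 2 1)(6 8)| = 10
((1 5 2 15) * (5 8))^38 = ((1 8 5 2 15))^38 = (1 2 8 15 5)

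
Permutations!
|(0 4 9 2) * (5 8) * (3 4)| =|(0 3 4 9 2)(5 8)| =10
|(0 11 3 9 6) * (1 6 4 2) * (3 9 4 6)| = |(0 11 9 6)(1 3 4 2)| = 4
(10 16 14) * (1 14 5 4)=(1 14 10 16 5 4)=[0, 14, 2, 3, 1, 4, 6, 7, 8, 9, 16, 11, 12, 13, 10, 15, 5]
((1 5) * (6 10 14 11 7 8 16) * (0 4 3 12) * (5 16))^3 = (0 12 3 4)(1 10 7)(5 6 11)(8 16 14)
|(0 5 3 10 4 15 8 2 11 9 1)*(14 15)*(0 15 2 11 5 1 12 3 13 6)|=|(0 1 15 8 11 9 12 3 10 4 14 2 5 13 6)|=15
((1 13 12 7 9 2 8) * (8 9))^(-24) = (1 13 12 7 8)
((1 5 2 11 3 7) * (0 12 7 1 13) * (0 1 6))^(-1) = (0 6 3 11 2 5 1 13 7 12)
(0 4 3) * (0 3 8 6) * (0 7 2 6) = (0 4 8)(2 6 7) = [4, 1, 6, 3, 8, 5, 7, 2, 0]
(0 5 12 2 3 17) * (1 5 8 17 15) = (0 8 17)(1 5 12 2 3 15) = [8, 5, 3, 15, 4, 12, 6, 7, 17, 9, 10, 11, 2, 13, 14, 1, 16, 0]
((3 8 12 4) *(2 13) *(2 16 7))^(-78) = (2 16)(3 12)(4 8)(7 13)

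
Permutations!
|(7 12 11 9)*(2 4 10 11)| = |(2 4 10 11 9 7 12)| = 7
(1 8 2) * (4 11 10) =[0, 8, 1, 3, 11, 5, 6, 7, 2, 9, 4, 10] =(1 8 2)(4 11 10)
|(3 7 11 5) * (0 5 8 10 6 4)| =|(0 5 3 7 11 8 10 6 4)| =9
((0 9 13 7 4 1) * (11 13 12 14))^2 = (0 12 11 7 1 9 14 13 4) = ((0 9 12 14 11 13 7 4 1))^2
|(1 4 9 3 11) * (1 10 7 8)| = 8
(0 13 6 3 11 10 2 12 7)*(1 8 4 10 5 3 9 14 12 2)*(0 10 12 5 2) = (0 13 6 9 14 5 3 11 2)(1 8 4 12 7 10) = [13, 8, 0, 11, 12, 3, 9, 10, 4, 14, 1, 2, 7, 6, 5]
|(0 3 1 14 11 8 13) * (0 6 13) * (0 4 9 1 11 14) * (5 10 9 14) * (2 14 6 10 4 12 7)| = 15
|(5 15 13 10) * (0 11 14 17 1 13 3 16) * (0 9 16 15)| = 8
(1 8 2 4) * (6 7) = (1 8 2 4)(6 7) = [0, 8, 4, 3, 1, 5, 7, 6, 2]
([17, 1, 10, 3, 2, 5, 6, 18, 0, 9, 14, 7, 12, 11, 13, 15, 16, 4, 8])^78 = [17, 1, 10, 3, 2, 5, 6, 18, 0, 9, 14, 7, 12, 11, 13, 15, 16, 4, 8]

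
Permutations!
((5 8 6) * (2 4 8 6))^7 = (2 4 8)(5 6)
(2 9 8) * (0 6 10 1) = (0 6 10 1)(2 9 8) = [6, 0, 9, 3, 4, 5, 10, 7, 2, 8, 1]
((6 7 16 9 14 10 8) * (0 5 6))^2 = ((0 5 6 7 16 9 14 10 8))^2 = (0 6 16 14 8 5 7 9 10)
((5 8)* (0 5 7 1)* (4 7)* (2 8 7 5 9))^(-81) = ((0 9 2 8 4 5 7 1))^(-81) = (0 1 7 5 4 8 2 9)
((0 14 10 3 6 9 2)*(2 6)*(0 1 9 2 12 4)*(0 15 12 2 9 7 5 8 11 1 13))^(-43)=(0 13 2 3 10 14)(1 5 11 7 8)(4 12 15)(6 9)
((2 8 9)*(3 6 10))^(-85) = (2 9 8)(3 10 6)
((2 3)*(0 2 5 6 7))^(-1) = (0 7 6 5 3 2)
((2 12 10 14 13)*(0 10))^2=((0 10 14 13 2 12))^2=(0 14 2)(10 13 12)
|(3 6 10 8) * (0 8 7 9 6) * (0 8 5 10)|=6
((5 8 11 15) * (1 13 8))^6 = (15)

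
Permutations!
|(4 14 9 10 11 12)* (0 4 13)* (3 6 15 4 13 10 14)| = 12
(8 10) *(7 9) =(7 9)(8 10) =[0, 1, 2, 3, 4, 5, 6, 9, 10, 7, 8]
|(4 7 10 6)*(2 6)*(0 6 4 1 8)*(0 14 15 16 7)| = 11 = |(0 6 1 8 14 15 16 7 10 2 4)|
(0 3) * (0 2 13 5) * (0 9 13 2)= (0 3)(5 9 13)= [3, 1, 2, 0, 4, 9, 6, 7, 8, 13, 10, 11, 12, 5]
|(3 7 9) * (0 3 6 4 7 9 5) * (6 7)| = |(0 3 9 7 5)(4 6)| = 10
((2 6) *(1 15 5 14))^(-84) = (15)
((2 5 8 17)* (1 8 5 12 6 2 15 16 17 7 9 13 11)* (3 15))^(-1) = ((1 8 7 9 13 11)(2 12 6)(3 15 16 17))^(-1) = (1 11 13 9 7 8)(2 6 12)(3 17 16 15)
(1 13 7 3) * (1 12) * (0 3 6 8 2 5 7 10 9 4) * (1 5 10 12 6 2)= [3, 13, 10, 6, 0, 7, 8, 2, 1, 4, 9, 11, 5, 12]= (0 3 6 8 1 13 12 5 7 2 10 9 4)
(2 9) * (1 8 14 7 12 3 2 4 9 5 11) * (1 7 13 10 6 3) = (1 8 14 13 10 6 3 2 5 11 7 12)(4 9) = [0, 8, 5, 2, 9, 11, 3, 12, 14, 4, 6, 7, 1, 10, 13]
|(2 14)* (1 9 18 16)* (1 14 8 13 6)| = |(1 9 18 16 14 2 8 13 6)| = 9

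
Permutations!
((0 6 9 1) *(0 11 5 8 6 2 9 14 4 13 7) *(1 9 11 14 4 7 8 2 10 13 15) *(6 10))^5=((0 6 4 15 1 14 7)(2 11 5)(8 10 13))^5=(0 14 15 6 7 1 4)(2 5 11)(8 13 10)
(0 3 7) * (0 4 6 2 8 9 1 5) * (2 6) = (0 3 7 4 2 8 9 1 5) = [3, 5, 8, 7, 2, 0, 6, 4, 9, 1]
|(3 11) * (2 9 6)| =|(2 9 6)(3 11)| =6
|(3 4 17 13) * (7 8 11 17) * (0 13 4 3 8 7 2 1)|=8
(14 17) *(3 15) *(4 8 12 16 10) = (3 15)(4 8 12 16 10)(14 17) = [0, 1, 2, 15, 8, 5, 6, 7, 12, 9, 4, 11, 16, 13, 17, 3, 10, 14]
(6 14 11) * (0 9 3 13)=(0 9 3 13)(6 14 11)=[9, 1, 2, 13, 4, 5, 14, 7, 8, 3, 10, 6, 12, 0, 11]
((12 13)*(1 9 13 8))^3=(1 12 9 8 13)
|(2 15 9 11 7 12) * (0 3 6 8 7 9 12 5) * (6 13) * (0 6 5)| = |(0 3 13 5 6 8 7)(2 15 12)(9 11)| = 42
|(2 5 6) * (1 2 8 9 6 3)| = 12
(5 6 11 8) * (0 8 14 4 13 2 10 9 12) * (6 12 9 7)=(0 8 5 12)(2 10 7 6 11 14 4 13)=[8, 1, 10, 3, 13, 12, 11, 6, 5, 9, 7, 14, 0, 2, 4]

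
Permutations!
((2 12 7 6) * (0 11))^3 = (0 11)(2 6 7 12)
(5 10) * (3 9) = (3 9)(5 10) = [0, 1, 2, 9, 4, 10, 6, 7, 8, 3, 5]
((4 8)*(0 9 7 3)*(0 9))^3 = (9)(4 8)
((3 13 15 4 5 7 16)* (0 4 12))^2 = (0 5 16 13 12 4 7 3 15)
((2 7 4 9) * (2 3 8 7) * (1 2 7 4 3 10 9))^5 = (1 4 8 3 7 2)(9 10)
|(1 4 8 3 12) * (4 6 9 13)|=|(1 6 9 13 4 8 3 12)|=8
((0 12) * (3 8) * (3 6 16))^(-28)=(16)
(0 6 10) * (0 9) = (0 6 10 9) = [6, 1, 2, 3, 4, 5, 10, 7, 8, 0, 9]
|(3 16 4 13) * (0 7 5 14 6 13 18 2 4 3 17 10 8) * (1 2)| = 36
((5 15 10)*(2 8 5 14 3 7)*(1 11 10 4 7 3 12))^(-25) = (2 7 4 15 5 8)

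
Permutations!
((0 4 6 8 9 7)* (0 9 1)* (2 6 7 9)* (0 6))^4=((9)(0 4 7 2)(1 6 8))^4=(9)(1 6 8)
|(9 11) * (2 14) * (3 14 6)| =4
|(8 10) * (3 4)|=|(3 4)(8 10)|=2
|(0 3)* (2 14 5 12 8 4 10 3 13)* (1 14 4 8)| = 12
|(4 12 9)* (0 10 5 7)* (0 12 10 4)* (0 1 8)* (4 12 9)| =|(0 12 4 10 5 7 9 1 8)| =9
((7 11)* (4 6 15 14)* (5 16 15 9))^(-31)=((4 6 9 5 16 15 14)(7 11))^(-31)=(4 16 6 15 9 14 5)(7 11)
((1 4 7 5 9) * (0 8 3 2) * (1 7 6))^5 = (0 8 3 2)(1 6 4)(5 7 9)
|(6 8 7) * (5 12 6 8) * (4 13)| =|(4 13)(5 12 6)(7 8)| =6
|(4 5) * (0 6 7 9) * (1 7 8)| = 6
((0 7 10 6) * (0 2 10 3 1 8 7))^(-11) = (1 8 7 3)(2 10 6)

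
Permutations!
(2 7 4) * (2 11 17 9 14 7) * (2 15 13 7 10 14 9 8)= (2 15 13 7 4 11 17 8)(10 14)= [0, 1, 15, 3, 11, 5, 6, 4, 2, 9, 14, 17, 12, 7, 10, 13, 16, 8]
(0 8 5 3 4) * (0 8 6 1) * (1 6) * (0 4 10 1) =(1 4 8 5 3 10) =[0, 4, 2, 10, 8, 3, 6, 7, 5, 9, 1]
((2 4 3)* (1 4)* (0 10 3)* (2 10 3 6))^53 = (0 2 3 1 10 4 6)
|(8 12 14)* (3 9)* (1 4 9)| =12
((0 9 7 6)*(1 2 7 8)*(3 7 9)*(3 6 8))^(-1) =((0 6)(1 2 9 3 7 8))^(-1) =(0 6)(1 8 7 3 9 2)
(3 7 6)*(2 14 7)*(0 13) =[13, 1, 14, 2, 4, 5, 3, 6, 8, 9, 10, 11, 12, 0, 7] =(0 13)(2 14 7 6 3)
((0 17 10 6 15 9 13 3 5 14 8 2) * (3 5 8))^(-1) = (0 2 8 3 14 5 13 9 15 6 10 17)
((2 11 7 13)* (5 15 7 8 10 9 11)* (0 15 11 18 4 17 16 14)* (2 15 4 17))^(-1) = (0 14 16 17 18 9 10 8 11 5 2 4)(7 15 13)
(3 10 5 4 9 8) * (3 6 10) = (4 9 8 6 10 5) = [0, 1, 2, 3, 9, 4, 10, 7, 6, 8, 5]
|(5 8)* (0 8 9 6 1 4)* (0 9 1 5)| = |(0 8)(1 4 9 6 5)| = 10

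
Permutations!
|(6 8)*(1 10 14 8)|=5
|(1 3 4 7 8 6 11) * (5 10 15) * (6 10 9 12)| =|(1 3 4 7 8 10 15 5 9 12 6 11)| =12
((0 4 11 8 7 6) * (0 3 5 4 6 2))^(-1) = ((0 6 3 5 4 11 8 7 2))^(-1) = (0 2 7 8 11 4 5 3 6)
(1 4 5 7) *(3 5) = (1 4 3 5 7) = [0, 4, 2, 5, 3, 7, 6, 1]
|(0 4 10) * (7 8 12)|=3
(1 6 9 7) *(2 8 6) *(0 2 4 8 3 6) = (0 2 3 6 9 7 1 4 8) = [2, 4, 3, 6, 8, 5, 9, 1, 0, 7]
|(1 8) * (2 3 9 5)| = |(1 8)(2 3 9 5)| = 4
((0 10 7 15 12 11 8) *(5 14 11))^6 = (0 14 15)(5 7 8)(10 11 12)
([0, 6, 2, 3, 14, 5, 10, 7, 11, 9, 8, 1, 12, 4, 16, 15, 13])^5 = (4 14 16 13)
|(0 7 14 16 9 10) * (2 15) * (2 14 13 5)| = |(0 7 13 5 2 15 14 16 9 10)| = 10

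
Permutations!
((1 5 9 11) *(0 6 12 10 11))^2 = (0 12 11 5)(1 9 6 10)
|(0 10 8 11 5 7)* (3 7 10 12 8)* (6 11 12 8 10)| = 6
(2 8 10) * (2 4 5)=(2 8 10 4 5)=[0, 1, 8, 3, 5, 2, 6, 7, 10, 9, 4]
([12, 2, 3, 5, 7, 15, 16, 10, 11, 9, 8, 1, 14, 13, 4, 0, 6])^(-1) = [15, 11, 1, 2, 14, 3, 16, 4, 10, 9, 7, 8, 0, 13, 12, 5, 6]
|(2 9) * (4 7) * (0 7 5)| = 4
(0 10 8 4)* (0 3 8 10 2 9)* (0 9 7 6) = (10)(0 2 7 6)(3 8 4) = [2, 1, 7, 8, 3, 5, 0, 6, 4, 9, 10]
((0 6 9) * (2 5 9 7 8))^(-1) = (0 9 5 2 8 7 6)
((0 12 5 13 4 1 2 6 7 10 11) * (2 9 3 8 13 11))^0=((0 12 5 11)(1 9 3 8 13 4)(2 6 7 10))^0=(13)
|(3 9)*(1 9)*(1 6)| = 4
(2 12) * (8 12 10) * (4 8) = [0, 1, 10, 3, 8, 5, 6, 7, 12, 9, 4, 11, 2] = (2 10 4 8 12)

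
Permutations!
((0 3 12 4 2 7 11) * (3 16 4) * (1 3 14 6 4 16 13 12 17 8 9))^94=((0 13 12 14 6 4 2 7 11)(1 3 17 8 9))^94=(0 6 11 14 7 12 2 13 4)(1 9 8 17 3)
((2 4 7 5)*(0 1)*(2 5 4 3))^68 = ((0 1)(2 3)(4 7))^68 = (7)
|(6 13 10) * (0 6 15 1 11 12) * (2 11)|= 9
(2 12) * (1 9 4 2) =(1 9 4 2 12) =[0, 9, 12, 3, 2, 5, 6, 7, 8, 4, 10, 11, 1]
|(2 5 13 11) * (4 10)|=4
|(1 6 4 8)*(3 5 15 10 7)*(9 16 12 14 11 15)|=20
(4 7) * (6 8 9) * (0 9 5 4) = [9, 1, 2, 3, 7, 4, 8, 0, 5, 6] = (0 9 6 8 5 4 7)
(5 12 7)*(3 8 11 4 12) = (3 8 11 4 12 7 5) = [0, 1, 2, 8, 12, 3, 6, 5, 11, 9, 10, 4, 7]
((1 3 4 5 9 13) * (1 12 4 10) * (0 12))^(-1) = (0 13 9 5 4 12)(1 10 3)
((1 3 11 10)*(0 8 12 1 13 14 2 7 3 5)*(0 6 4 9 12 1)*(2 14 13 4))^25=(14)(0 12 9 4 10 11 3 7 2 6 5 1 8)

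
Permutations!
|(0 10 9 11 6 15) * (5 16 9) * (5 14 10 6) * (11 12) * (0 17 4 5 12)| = 8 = |(0 6 15 17 4 5 16 9)(10 14)(11 12)|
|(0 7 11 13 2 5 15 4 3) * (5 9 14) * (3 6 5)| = |(0 7 11 13 2 9 14 3)(4 6 5 15)| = 8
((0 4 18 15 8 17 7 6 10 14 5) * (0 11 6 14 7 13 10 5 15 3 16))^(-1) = ((0 4 18 3 16)(5 11 6)(7 14 15 8 17 13 10))^(-1) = (0 16 3 18 4)(5 6 11)(7 10 13 17 8 15 14)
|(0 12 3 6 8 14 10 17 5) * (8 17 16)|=12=|(0 12 3 6 17 5)(8 14 10 16)|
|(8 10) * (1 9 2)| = |(1 9 2)(8 10)| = 6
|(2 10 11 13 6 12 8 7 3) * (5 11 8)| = |(2 10 8 7 3)(5 11 13 6 12)| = 5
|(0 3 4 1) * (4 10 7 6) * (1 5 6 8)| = 6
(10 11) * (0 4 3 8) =[4, 1, 2, 8, 3, 5, 6, 7, 0, 9, 11, 10] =(0 4 3 8)(10 11)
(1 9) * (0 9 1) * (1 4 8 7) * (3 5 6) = (0 9)(1 4 8 7)(3 5 6) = [9, 4, 2, 5, 8, 6, 3, 1, 7, 0]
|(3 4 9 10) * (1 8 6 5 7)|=20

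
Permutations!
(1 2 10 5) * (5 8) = [0, 2, 10, 3, 4, 1, 6, 7, 5, 9, 8] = (1 2 10 8 5)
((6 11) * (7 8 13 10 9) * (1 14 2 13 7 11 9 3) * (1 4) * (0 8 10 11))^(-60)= (0 4 11 7 14 9 3 13 8 1 6 10 2)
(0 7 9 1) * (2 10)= (0 7 9 1)(2 10)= [7, 0, 10, 3, 4, 5, 6, 9, 8, 1, 2]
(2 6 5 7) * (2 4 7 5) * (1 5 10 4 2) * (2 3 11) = (1 5 10 4 7 3 11 2 6) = [0, 5, 6, 11, 7, 10, 1, 3, 8, 9, 4, 2]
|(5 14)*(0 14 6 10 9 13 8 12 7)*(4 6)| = 11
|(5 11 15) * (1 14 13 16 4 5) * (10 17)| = |(1 14 13 16 4 5 11 15)(10 17)| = 8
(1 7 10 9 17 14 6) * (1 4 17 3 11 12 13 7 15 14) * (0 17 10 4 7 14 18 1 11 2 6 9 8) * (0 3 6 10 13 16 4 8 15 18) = (0 17 11 12 16 4 13 14 9 6 7 8 3 2 10 15)(1 18) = [17, 18, 10, 2, 13, 5, 7, 8, 3, 6, 15, 12, 16, 14, 9, 0, 4, 11, 1]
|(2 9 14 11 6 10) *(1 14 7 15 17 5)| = 11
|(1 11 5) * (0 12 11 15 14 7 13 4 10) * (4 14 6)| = |(0 12 11 5 1 15 6 4 10)(7 13 14)| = 9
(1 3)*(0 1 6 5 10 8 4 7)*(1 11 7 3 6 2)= [11, 6, 1, 2, 3, 10, 5, 0, 4, 9, 8, 7]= (0 11 7)(1 6 5 10 8 4 3 2)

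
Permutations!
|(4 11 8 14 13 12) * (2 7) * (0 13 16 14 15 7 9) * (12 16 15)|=8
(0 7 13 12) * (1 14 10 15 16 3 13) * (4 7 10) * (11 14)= [10, 11, 2, 13, 7, 5, 6, 1, 8, 9, 15, 14, 0, 12, 4, 16, 3]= (0 10 15 16 3 13 12)(1 11 14 4 7)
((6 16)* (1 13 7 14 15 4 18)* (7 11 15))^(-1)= (1 18 4 15 11 13)(6 16)(7 14)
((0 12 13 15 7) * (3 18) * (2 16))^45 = ((0 12 13 15 7)(2 16)(3 18))^45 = (2 16)(3 18)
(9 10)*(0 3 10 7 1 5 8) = (0 3 10 9 7 1 5 8) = [3, 5, 2, 10, 4, 8, 6, 1, 0, 7, 9]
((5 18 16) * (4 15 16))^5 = (18)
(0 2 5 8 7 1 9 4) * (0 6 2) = (1 9 4 6 2 5 8 7) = [0, 9, 5, 3, 6, 8, 2, 1, 7, 4]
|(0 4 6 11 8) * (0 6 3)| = 3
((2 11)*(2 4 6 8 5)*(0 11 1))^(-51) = (0 5 4 1 8 11 2 6)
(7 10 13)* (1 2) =[0, 2, 1, 3, 4, 5, 6, 10, 8, 9, 13, 11, 12, 7] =(1 2)(7 10 13)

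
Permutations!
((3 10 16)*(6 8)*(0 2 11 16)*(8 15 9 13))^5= ((0 2 11 16 3 10)(6 15 9 13 8))^5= (0 10 3 16 11 2)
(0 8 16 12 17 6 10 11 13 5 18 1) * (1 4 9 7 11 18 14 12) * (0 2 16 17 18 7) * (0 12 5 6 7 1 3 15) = (0 8 17 7 11 13 6 10 1 2 16 3 15)(4 9 12 18)(5 14) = [8, 2, 16, 15, 9, 14, 10, 11, 17, 12, 1, 13, 18, 6, 5, 0, 3, 7, 4]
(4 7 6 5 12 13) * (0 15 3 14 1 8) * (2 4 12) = (0 15 3 14 1 8)(2 4 7 6 5)(12 13) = [15, 8, 4, 14, 7, 2, 5, 6, 0, 9, 10, 11, 13, 12, 1, 3]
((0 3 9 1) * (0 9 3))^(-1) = ((1 9))^(-1) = (1 9)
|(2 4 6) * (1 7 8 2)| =|(1 7 8 2 4 6)| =6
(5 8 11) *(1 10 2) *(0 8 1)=[8, 10, 0, 3, 4, 1, 6, 7, 11, 9, 2, 5]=(0 8 11 5 1 10 2)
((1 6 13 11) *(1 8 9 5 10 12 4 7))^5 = ((1 6 13 11 8 9 5 10 12 4 7))^5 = (1 9 7 8 4 11 12 13 10 6 5)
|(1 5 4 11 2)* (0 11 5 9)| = |(0 11 2 1 9)(4 5)| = 10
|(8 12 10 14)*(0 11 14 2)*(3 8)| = 8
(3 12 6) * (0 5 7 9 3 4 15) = (0 5 7 9 3 12 6 4 15) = [5, 1, 2, 12, 15, 7, 4, 9, 8, 3, 10, 11, 6, 13, 14, 0]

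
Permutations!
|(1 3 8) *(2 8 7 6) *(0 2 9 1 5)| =|(0 2 8 5)(1 3 7 6 9)| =20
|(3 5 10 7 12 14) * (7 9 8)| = |(3 5 10 9 8 7 12 14)| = 8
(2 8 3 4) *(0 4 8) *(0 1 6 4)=(1 6 4 2)(3 8)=[0, 6, 1, 8, 2, 5, 4, 7, 3]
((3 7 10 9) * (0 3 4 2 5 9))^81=((0 3 7 10)(2 5 9 4))^81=(0 3 7 10)(2 5 9 4)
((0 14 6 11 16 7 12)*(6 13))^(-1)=((0 14 13 6 11 16 7 12))^(-1)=(0 12 7 16 11 6 13 14)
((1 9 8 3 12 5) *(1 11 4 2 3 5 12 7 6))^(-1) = ((12)(1 9 8 5 11 4 2 3 7 6))^(-1) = (12)(1 6 7 3 2 4 11 5 8 9)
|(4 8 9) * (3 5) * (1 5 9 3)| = 4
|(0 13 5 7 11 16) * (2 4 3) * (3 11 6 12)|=|(0 13 5 7 6 12 3 2 4 11 16)|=11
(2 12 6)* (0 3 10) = (0 3 10)(2 12 6) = [3, 1, 12, 10, 4, 5, 2, 7, 8, 9, 0, 11, 6]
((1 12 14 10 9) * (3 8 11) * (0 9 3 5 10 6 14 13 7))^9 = ((0 9 1 12 13 7)(3 8 11 5 10)(6 14))^9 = (0 12)(1 7)(3 10 5 11 8)(6 14)(9 13)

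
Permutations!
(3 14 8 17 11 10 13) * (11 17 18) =(3 14 8 18 11 10 13) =[0, 1, 2, 14, 4, 5, 6, 7, 18, 9, 13, 10, 12, 3, 8, 15, 16, 17, 11]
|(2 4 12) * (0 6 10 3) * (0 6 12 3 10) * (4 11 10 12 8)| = |(0 8 4 3 6)(2 11 10 12)| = 20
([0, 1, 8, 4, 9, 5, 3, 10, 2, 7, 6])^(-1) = [0, 1, 8, 6, 3, 5, 10, 9, 2, 4, 7]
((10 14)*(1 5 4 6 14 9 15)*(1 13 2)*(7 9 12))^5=((1 5 4 6 14 10 12 7 9 15 13 2))^5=(1 10 13 6 9 5 12 2 14 15 4 7)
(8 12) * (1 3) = (1 3)(8 12) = [0, 3, 2, 1, 4, 5, 6, 7, 12, 9, 10, 11, 8]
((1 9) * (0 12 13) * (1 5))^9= (13)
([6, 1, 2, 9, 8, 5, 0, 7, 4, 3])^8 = (9)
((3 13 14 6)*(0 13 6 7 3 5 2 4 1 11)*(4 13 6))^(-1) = (0 11 1 4 3 7 14 13 2 5 6)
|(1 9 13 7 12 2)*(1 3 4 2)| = 15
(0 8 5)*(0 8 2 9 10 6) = (0 2 9 10 6)(5 8) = [2, 1, 9, 3, 4, 8, 0, 7, 5, 10, 6]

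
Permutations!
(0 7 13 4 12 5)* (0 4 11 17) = (0 7 13 11 17)(4 12 5) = [7, 1, 2, 3, 12, 4, 6, 13, 8, 9, 10, 17, 5, 11, 14, 15, 16, 0]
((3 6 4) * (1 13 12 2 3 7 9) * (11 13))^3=(1 12 6 9 13 3 7 11 2 4)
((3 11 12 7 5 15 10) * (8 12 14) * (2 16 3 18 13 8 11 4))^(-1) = ((2 16 3 4)(5 15 10 18 13 8 12 7)(11 14))^(-1) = (2 4 3 16)(5 7 12 8 13 18 10 15)(11 14)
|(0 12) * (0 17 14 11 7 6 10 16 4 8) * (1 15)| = 22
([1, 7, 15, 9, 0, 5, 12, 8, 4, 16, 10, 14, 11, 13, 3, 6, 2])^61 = (0 1 7 8 4)(2 9 14 12 15 16 3 11 6)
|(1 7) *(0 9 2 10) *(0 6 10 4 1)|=|(0 9 2 4 1 7)(6 10)|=6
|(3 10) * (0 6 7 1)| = 4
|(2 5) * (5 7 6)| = 4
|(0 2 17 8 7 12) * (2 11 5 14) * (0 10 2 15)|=|(0 11 5 14 15)(2 17 8 7 12 10)|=30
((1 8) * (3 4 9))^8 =((1 8)(3 4 9))^8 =(3 9 4)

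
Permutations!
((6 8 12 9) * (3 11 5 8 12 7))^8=(3 8 11 7 5)(6 9 12)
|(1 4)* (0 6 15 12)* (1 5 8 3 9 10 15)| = 11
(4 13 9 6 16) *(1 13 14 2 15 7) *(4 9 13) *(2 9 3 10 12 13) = (1 4 14 9 6 16 3 10 12 13 2 15 7) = [0, 4, 15, 10, 14, 5, 16, 1, 8, 6, 12, 11, 13, 2, 9, 7, 3]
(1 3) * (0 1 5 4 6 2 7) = [1, 3, 7, 5, 6, 4, 2, 0] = (0 1 3 5 4 6 2 7)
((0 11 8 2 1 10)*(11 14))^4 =(0 2 14 1 11 10 8)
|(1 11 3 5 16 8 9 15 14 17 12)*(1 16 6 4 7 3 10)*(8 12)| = 30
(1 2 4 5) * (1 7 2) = (2 4 5 7) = [0, 1, 4, 3, 5, 7, 6, 2]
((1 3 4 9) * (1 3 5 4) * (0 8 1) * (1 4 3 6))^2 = ((0 8 4 9 6 1 5 3))^2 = (0 4 6 5)(1 3 8 9)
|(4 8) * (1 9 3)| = 6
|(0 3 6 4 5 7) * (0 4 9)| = |(0 3 6 9)(4 5 7)| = 12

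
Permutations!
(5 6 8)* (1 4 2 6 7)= (1 4 2 6 8 5 7)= [0, 4, 6, 3, 2, 7, 8, 1, 5]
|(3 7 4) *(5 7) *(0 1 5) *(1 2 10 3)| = 4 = |(0 2 10 3)(1 5 7 4)|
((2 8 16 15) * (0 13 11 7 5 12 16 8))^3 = (0 7 16)(2 11 12)(5 15 13)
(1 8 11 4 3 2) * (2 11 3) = [0, 8, 1, 11, 2, 5, 6, 7, 3, 9, 10, 4] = (1 8 3 11 4 2)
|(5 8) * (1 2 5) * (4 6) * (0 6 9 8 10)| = 9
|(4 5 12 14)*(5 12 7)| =6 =|(4 12 14)(5 7)|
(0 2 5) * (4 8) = (0 2 5)(4 8) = [2, 1, 5, 3, 8, 0, 6, 7, 4]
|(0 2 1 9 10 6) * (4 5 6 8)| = |(0 2 1 9 10 8 4 5 6)| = 9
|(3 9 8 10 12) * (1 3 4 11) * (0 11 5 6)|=|(0 11 1 3 9 8 10 12 4 5 6)|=11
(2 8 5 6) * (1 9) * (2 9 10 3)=(1 10 3 2 8 5 6 9)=[0, 10, 8, 2, 4, 6, 9, 7, 5, 1, 3]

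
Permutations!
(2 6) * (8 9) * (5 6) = (2 5 6)(8 9) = [0, 1, 5, 3, 4, 6, 2, 7, 9, 8]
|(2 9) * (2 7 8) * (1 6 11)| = 12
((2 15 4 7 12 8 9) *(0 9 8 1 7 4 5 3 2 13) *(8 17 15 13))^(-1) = (0 13 2 3 5 15 17 8 9)(1 12 7)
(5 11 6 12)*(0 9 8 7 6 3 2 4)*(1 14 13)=[9, 14, 4, 2, 0, 11, 12, 6, 7, 8, 10, 3, 5, 1, 13]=(0 9 8 7 6 12 5 11 3 2 4)(1 14 13)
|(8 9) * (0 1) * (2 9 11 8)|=2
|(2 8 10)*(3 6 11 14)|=|(2 8 10)(3 6 11 14)|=12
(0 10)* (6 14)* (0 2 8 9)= [10, 1, 8, 3, 4, 5, 14, 7, 9, 0, 2, 11, 12, 13, 6]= (0 10 2 8 9)(6 14)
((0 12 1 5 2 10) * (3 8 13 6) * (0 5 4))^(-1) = ((0 12 1 4)(2 10 5)(3 8 13 6))^(-1) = (0 4 1 12)(2 5 10)(3 6 13 8)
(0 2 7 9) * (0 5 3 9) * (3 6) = [2, 1, 7, 9, 4, 6, 3, 0, 8, 5] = (0 2 7)(3 9 5 6)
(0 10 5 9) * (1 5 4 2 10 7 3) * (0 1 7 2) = (0 2 10 4)(1 5 9)(3 7) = [2, 5, 10, 7, 0, 9, 6, 3, 8, 1, 4]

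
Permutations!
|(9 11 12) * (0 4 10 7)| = |(0 4 10 7)(9 11 12)| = 12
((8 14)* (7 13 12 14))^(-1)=((7 13 12 14 8))^(-1)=(7 8 14 12 13)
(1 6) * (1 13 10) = (1 6 13 10) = [0, 6, 2, 3, 4, 5, 13, 7, 8, 9, 1, 11, 12, 10]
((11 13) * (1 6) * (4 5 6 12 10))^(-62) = (13)(1 5 10)(4 12 6)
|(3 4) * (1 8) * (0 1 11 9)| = 10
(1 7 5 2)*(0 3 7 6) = (0 3 7 5 2 1 6) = [3, 6, 1, 7, 4, 2, 0, 5]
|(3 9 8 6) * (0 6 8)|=4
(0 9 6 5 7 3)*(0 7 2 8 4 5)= [9, 1, 8, 7, 5, 2, 0, 3, 4, 6]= (0 9 6)(2 8 4 5)(3 7)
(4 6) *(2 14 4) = (2 14 4 6) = [0, 1, 14, 3, 6, 5, 2, 7, 8, 9, 10, 11, 12, 13, 4]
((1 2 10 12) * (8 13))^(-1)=(1 12 10 2)(8 13)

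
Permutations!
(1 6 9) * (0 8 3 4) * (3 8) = (0 3 4)(1 6 9) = [3, 6, 2, 4, 0, 5, 9, 7, 8, 1]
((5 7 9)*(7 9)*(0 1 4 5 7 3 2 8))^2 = ((0 1 4 5 9 7 3 2 8))^2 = (0 4 9 3 8 1 5 7 2)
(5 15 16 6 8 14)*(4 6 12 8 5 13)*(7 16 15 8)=(4 6 5 8 14 13)(7 16 12)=[0, 1, 2, 3, 6, 8, 5, 16, 14, 9, 10, 11, 7, 4, 13, 15, 12]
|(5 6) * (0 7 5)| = |(0 7 5 6)| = 4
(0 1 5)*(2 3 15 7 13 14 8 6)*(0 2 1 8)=(0 8 6 1 5 2 3 15 7 13 14)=[8, 5, 3, 15, 4, 2, 1, 13, 6, 9, 10, 11, 12, 14, 0, 7]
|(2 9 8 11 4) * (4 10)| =|(2 9 8 11 10 4)| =6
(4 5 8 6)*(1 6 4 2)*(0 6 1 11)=(0 6 2 11)(4 5 8)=[6, 1, 11, 3, 5, 8, 2, 7, 4, 9, 10, 0]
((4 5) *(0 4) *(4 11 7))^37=((0 11 7 4 5))^37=(0 7 5 11 4)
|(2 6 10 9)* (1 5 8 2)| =|(1 5 8 2 6 10 9)| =7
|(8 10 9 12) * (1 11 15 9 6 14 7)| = 10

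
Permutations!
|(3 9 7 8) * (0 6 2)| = 12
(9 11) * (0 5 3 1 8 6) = (0 5 3 1 8 6)(9 11) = [5, 8, 2, 1, 4, 3, 0, 7, 6, 11, 10, 9]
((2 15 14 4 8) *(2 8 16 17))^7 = ((2 15 14 4 16 17))^7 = (2 15 14 4 16 17)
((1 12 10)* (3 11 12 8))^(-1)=(1 10 12 11 3 8)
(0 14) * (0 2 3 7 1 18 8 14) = [0, 18, 3, 7, 4, 5, 6, 1, 14, 9, 10, 11, 12, 13, 2, 15, 16, 17, 8] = (1 18 8 14 2 3 7)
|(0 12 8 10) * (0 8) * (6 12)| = |(0 6 12)(8 10)| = 6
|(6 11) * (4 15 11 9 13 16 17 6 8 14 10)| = 30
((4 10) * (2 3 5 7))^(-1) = (2 7 5 3)(4 10)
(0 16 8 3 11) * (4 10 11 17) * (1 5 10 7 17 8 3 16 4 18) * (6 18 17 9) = (0 4 7 9 6 18 1 5 10 11)(3 8 16) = [4, 5, 2, 8, 7, 10, 18, 9, 16, 6, 11, 0, 12, 13, 14, 15, 3, 17, 1]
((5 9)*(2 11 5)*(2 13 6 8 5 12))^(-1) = ((2 11 12)(5 9 13 6 8))^(-1) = (2 12 11)(5 8 6 13 9)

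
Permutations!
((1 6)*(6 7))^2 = ((1 7 6))^2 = (1 6 7)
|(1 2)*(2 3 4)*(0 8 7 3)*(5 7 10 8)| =|(0 5 7 3 4 2 1)(8 10)| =14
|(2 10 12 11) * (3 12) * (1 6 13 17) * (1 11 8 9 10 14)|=35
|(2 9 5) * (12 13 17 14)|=12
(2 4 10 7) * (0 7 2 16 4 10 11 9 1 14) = (0 7 16 4 11 9 1 14)(2 10) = [7, 14, 10, 3, 11, 5, 6, 16, 8, 1, 2, 9, 12, 13, 0, 15, 4]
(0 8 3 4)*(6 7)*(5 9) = (0 8 3 4)(5 9)(6 7) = [8, 1, 2, 4, 0, 9, 7, 6, 3, 5]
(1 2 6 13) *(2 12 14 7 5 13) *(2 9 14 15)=(1 12 15 2 6 9 14 7 5 13)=[0, 12, 6, 3, 4, 13, 9, 5, 8, 14, 10, 11, 15, 1, 7, 2]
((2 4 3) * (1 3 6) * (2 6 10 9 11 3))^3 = (1 10 3 2 9 6 4 11)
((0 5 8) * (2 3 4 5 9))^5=(0 5 3 9 8 4 2)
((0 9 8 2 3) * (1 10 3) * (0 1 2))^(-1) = (0 8 9)(1 3 10) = ((0 9 8)(1 10 3))^(-1)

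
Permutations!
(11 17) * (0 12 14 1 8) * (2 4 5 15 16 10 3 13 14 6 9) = (0 12 6 9 2 4 5 15 16 10 3 13 14 1 8)(11 17) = [12, 8, 4, 13, 5, 15, 9, 7, 0, 2, 3, 17, 6, 14, 1, 16, 10, 11]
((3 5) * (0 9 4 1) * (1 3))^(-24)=(9)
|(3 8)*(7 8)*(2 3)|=|(2 3 7 8)|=4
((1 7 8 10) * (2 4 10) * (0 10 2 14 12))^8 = (0 10 1 7 8 14 12)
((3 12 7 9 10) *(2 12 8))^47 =(2 3 9 12 8 10 7)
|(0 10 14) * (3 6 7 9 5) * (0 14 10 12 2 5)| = 8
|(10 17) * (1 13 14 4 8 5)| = |(1 13 14 4 8 5)(10 17)| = 6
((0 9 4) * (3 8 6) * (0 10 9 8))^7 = (0 3 6 8)(4 10 9) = ((0 8 6 3)(4 10 9))^7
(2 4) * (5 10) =(2 4)(5 10) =[0, 1, 4, 3, 2, 10, 6, 7, 8, 9, 5]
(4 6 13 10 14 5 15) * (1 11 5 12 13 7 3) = [0, 11, 2, 1, 6, 15, 7, 3, 8, 9, 14, 5, 13, 10, 12, 4] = (1 11 5 15 4 6 7 3)(10 14 12 13)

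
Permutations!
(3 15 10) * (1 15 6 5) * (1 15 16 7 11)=(1 16 7 11)(3 6 5 15 10)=[0, 16, 2, 6, 4, 15, 5, 11, 8, 9, 3, 1, 12, 13, 14, 10, 7]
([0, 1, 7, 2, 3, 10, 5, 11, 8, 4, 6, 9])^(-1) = (2 3 4 9 11 7)(5 6 10)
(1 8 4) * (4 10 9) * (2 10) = [0, 8, 10, 3, 1, 5, 6, 7, 2, 4, 9] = (1 8 2 10 9 4)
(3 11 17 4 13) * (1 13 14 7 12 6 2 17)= [0, 13, 17, 11, 14, 5, 2, 12, 8, 9, 10, 1, 6, 3, 7, 15, 16, 4]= (1 13 3 11)(2 17 4 14 7 12 6)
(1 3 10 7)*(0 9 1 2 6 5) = (0 9 1 3 10 7 2 6 5) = [9, 3, 6, 10, 4, 0, 5, 2, 8, 1, 7]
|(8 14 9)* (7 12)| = |(7 12)(8 14 9)| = 6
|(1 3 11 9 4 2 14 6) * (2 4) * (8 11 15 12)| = |(1 3 15 12 8 11 9 2 14 6)| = 10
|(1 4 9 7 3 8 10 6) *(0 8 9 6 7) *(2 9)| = |(0 8 10 7 3 2 9)(1 4 6)| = 21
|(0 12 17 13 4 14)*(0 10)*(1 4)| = |(0 12 17 13 1 4 14 10)| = 8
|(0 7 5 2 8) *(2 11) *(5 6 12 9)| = |(0 7 6 12 9 5 11 2 8)| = 9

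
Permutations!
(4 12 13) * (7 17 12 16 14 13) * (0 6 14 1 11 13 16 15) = (0 6 14 16 1 11 13 4 15)(7 17 12) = [6, 11, 2, 3, 15, 5, 14, 17, 8, 9, 10, 13, 7, 4, 16, 0, 1, 12]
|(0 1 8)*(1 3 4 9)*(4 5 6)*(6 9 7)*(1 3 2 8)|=|(0 2 8)(3 5 9)(4 7 6)|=3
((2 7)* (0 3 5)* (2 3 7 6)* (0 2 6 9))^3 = (0 5)(2 7)(3 9) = ((0 7 3 5 2 9))^3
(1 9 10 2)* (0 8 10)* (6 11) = (0 8 10 2 1 9)(6 11) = [8, 9, 1, 3, 4, 5, 11, 7, 10, 0, 2, 6]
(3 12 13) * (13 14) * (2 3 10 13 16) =[0, 1, 3, 12, 4, 5, 6, 7, 8, 9, 13, 11, 14, 10, 16, 15, 2] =(2 3 12 14 16)(10 13)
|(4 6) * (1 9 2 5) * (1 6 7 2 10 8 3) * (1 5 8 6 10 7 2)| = 21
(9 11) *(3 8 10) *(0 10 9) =(0 10 3 8 9 11) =[10, 1, 2, 8, 4, 5, 6, 7, 9, 11, 3, 0]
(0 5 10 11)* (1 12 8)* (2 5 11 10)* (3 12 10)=(0 11)(1 10 3 12 8)(2 5)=[11, 10, 5, 12, 4, 2, 6, 7, 1, 9, 3, 0, 8]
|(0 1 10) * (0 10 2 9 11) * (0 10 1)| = |(1 2 9 11 10)| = 5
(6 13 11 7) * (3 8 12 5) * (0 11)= [11, 1, 2, 8, 4, 3, 13, 6, 12, 9, 10, 7, 5, 0]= (0 11 7 6 13)(3 8 12 5)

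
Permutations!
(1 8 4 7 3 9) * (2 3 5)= (1 8 4 7 5 2 3 9)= [0, 8, 3, 9, 7, 2, 6, 5, 4, 1]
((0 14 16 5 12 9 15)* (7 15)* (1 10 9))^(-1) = (0 15 7 9 10 1 12 5 16 14)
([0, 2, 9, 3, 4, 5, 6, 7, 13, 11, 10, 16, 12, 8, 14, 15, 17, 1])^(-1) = (1 17 16 11 9 2)(8 13)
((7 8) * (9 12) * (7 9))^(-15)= ((7 8 9 12))^(-15)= (7 8 9 12)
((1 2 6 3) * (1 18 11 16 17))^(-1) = ((1 2 6 3 18 11 16 17))^(-1) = (1 17 16 11 18 3 6 2)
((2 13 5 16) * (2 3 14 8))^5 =((2 13 5 16 3 14 8))^5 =(2 14 16 13 8 3 5)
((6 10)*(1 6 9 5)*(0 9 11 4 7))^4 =(0 6 7 1 4 5 11 9 10)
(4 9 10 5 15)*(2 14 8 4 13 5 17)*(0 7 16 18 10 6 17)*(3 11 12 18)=(0 7 16 3 11 12 18 10)(2 14 8 4 9 6 17)(5 15 13)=[7, 1, 14, 11, 9, 15, 17, 16, 4, 6, 0, 12, 18, 5, 8, 13, 3, 2, 10]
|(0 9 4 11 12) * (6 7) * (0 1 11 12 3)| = 14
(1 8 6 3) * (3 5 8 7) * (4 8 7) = (1 4 8 6 5 7 3) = [0, 4, 2, 1, 8, 7, 5, 3, 6]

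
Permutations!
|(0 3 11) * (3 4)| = |(0 4 3 11)| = 4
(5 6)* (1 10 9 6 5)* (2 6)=(1 10 9 2 6)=[0, 10, 6, 3, 4, 5, 1, 7, 8, 2, 9]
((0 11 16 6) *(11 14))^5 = ((0 14 11 16 6))^5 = (16)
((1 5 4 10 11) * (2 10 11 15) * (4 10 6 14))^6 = (1 14 15)(2 5 4)(6 10 11)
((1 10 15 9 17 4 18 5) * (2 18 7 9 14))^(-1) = ((1 10 15 14 2 18 5)(4 7 9 17))^(-1) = (1 5 18 2 14 15 10)(4 17 9 7)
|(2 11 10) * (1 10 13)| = 5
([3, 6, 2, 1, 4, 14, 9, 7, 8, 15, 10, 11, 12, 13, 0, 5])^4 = [9, 5, 2, 15, 4, 1, 14, 7, 8, 0, 10, 11, 12, 13, 6, 3]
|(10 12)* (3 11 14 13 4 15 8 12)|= |(3 11 14 13 4 15 8 12 10)|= 9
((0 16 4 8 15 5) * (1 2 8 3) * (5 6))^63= (0 3 8 5 4 2 6 16 1 15)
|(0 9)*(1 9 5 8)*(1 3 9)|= 5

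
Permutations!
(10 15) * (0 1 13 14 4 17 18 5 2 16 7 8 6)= (0 1 13 14 4 17 18 5 2 16 7 8 6)(10 15)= [1, 13, 16, 3, 17, 2, 0, 8, 6, 9, 15, 11, 12, 14, 4, 10, 7, 18, 5]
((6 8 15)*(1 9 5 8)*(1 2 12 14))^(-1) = ((1 9 5 8 15 6 2 12 14))^(-1) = (1 14 12 2 6 15 8 5 9)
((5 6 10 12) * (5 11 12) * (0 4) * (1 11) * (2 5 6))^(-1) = ((0 4)(1 11 12)(2 5)(6 10))^(-1) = (0 4)(1 12 11)(2 5)(6 10)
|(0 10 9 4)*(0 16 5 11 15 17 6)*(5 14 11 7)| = 10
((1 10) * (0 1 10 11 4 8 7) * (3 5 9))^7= ((0 1 11 4 8 7)(3 5 9))^7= (0 1 11 4 8 7)(3 5 9)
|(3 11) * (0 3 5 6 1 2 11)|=10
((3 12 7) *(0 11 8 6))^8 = ((0 11 8 6)(3 12 7))^8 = (3 7 12)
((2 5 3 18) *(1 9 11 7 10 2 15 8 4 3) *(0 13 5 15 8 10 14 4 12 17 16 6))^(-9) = (0 14 16 11 12 1 18 13 4 6 7 17 9 8 5 3)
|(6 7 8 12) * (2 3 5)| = 12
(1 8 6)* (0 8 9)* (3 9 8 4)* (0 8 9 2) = (0 4 3 2)(1 9 8 6) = [4, 9, 0, 2, 3, 5, 1, 7, 6, 8]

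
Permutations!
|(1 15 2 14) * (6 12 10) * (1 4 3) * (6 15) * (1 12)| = 14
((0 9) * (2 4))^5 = ((0 9)(2 4))^5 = (0 9)(2 4)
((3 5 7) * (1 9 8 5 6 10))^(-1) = ((1 9 8 5 7 3 6 10))^(-1) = (1 10 6 3 7 5 8 9)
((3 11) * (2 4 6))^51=((2 4 6)(3 11))^51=(3 11)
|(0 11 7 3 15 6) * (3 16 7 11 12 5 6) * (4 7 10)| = |(0 12 5 6)(3 15)(4 7 16 10)| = 4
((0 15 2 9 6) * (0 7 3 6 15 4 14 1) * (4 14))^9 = (15)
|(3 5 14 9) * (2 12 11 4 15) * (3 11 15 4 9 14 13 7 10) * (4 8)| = |(2 12 15)(3 5 13 7 10)(4 8)(9 11)| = 30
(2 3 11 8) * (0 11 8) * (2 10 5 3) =(0 11)(3 8 10 5) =[11, 1, 2, 8, 4, 3, 6, 7, 10, 9, 5, 0]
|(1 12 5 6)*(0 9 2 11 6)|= |(0 9 2 11 6 1 12 5)|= 8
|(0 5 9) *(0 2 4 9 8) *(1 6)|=6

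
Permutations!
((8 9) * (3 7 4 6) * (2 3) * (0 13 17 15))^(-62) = (0 17)(2 4 3 6 7)(13 15)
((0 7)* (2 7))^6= ((0 2 7))^6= (7)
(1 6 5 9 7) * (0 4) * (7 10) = (0 4)(1 6 5 9 10 7) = [4, 6, 2, 3, 0, 9, 5, 1, 8, 10, 7]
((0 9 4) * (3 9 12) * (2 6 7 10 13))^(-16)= ((0 12 3 9 4)(2 6 7 10 13))^(-16)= (0 4 9 3 12)(2 13 10 7 6)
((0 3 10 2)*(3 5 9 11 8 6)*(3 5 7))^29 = (0 2 10 3 7)(5 6 8 11 9)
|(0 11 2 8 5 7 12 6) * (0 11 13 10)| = 21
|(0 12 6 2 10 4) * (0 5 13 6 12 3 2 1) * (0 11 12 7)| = |(0 3 2 10 4 5 13 6 1 11 12 7)| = 12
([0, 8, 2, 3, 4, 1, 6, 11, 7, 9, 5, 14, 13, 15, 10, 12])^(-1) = (1 5 10 14 11 7 8)(12 15 13)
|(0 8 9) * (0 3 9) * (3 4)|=|(0 8)(3 9 4)|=6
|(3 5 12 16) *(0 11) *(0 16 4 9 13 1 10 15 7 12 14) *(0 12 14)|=45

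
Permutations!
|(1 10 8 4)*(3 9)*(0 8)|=10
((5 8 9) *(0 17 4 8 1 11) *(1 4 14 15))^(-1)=((0 17 14 15 1 11)(4 8 9 5))^(-1)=(0 11 1 15 14 17)(4 5 9 8)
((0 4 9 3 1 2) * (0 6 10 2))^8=(0 3 4 1 9)(2 10 6)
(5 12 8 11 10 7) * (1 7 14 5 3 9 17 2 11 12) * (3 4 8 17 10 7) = [0, 3, 11, 9, 8, 1, 6, 4, 12, 10, 14, 7, 17, 13, 5, 15, 16, 2] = (1 3 9 10 14 5)(2 11 7 4 8 12 17)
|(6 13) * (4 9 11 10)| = 4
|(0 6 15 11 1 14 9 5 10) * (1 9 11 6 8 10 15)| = |(0 8 10)(1 14 11 9 5 15 6)| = 21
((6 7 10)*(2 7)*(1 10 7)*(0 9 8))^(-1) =(0 8 9)(1 2 6 10)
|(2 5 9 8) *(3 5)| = |(2 3 5 9 8)| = 5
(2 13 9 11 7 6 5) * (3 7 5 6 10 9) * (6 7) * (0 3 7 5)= (0 3 6 5 2 13 7 10 9 11)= [3, 1, 13, 6, 4, 2, 5, 10, 8, 11, 9, 0, 12, 7]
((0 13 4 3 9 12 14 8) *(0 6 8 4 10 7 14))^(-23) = ((0 13 10 7 14 4 3 9 12)(6 8))^(-23) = (0 14 12 7 9 10 3 13 4)(6 8)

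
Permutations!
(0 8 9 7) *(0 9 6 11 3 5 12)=(0 8 6 11 3 5 12)(7 9)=[8, 1, 2, 5, 4, 12, 11, 9, 6, 7, 10, 3, 0]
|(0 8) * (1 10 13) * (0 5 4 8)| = |(1 10 13)(4 8 5)| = 3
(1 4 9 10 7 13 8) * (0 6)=[6, 4, 2, 3, 9, 5, 0, 13, 1, 10, 7, 11, 12, 8]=(0 6)(1 4 9 10 7 13 8)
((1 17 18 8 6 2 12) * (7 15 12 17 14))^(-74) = (1 14 7 15 12)(2 17 18 8 6)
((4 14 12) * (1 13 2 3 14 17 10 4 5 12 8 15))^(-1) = (1 15 8 14 3 2 13)(4 10 17)(5 12)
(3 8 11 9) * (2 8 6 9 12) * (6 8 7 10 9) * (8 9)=(2 7 10 8 11 12)(3 9)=[0, 1, 7, 9, 4, 5, 6, 10, 11, 3, 8, 12, 2]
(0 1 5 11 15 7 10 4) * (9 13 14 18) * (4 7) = [1, 5, 2, 3, 0, 11, 6, 10, 8, 13, 7, 15, 12, 14, 18, 4, 16, 17, 9] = (0 1 5 11 15 4)(7 10)(9 13 14 18)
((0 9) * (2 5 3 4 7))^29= (0 9)(2 7 4 3 5)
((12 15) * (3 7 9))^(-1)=((3 7 9)(12 15))^(-1)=(3 9 7)(12 15)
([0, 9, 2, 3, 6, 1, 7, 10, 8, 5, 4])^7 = (1 9 5)(4 10 7 6)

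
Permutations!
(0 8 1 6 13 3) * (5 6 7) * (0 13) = (0 8 1 7 5 6)(3 13) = [8, 7, 2, 13, 4, 6, 0, 5, 1, 9, 10, 11, 12, 3]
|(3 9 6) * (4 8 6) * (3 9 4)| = 5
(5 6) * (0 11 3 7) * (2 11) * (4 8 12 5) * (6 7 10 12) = [2, 1, 11, 10, 8, 7, 4, 0, 6, 9, 12, 3, 5] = (0 2 11 3 10 12 5 7)(4 8 6)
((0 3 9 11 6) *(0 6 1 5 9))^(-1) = ((0 3)(1 5 9 11))^(-1) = (0 3)(1 11 9 5)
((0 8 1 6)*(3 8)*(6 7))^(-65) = (0 3 8 1 7 6) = ((0 3 8 1 7 6))^(-65)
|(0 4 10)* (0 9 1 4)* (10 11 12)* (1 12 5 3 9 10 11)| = 10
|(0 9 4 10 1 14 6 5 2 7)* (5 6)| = |(0 9 4 10 1 14 5 2 7)| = 9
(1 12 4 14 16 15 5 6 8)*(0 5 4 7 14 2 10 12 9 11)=(0 5 6 8 1 9 11)(2 10 12 7 14 16 15 4)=[5, 9, 10, 3, 2, 6, 8, 14, 1, 11, 12, 0, 7, 13, 16, 4, 15]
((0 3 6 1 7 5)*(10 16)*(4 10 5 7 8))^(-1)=(0 5 16 10 4 8 1 6 3)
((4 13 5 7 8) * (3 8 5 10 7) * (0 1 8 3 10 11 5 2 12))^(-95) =(0 13 7 1 11 2 8 5 12 4 10)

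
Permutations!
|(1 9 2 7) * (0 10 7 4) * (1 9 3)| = |(0 10 7 9 2 4)(1 3)| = 6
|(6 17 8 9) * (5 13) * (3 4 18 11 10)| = 20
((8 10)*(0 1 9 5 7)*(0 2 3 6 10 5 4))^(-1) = ((0 1 9 4)(2 3 6 10 8 5 7))^(-1) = (0 4 9 1)(2 7 5 8 10 6 3)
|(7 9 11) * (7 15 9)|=3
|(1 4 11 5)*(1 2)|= 5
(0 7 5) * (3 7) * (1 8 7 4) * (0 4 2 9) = (0 3 2 9)(1 8 7 5 4) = [3, 8, 9, 2, 1, 4, 6, 5, 7, 0]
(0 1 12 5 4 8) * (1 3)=(0 3 1 12 5 4 8)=[3, 12, 2, 1, 8, 4, 6, 7, 0, 9, 10, 11, 5]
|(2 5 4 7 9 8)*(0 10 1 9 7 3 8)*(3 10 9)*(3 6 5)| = |(0 9)(1 6 5 4 10)(2 3 8)| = 30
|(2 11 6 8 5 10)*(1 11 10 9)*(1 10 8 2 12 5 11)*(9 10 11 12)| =8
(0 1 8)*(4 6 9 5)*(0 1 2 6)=(0 2 6 9 5 4)(1 8)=[2, 8, 6, 3, 0, 4, 9, 7, 1, 5]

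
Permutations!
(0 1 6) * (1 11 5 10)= (0 11 5 10 1 6)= [11, 6, 2, 3, 4, 10, 0, 7, 8, 9, 1, 5]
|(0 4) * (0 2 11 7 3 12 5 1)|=|(0 4 2 11 7 3 12 5 1)|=9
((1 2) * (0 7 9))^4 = (0 7 9) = ((0 7 9)(1 2))^4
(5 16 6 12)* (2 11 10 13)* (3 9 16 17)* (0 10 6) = (0 10 13 2 11 6 12 5 17 3 9 16) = [10, 1, 11, 9, 4, 17, 12, 7, 8, 16, 13, 6, 5, 2, 14, 15, 0, 3]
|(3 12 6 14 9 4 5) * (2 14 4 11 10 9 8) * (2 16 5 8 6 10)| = 12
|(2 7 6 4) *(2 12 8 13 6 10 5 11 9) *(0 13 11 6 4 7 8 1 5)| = |(0 13 4 12 1 5 6 7 10)(2 8 11 9)| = 36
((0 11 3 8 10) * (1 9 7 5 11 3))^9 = ((0 3 8 10)(1 9 7 5 11))^9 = (0 3 8 10)(1 11 5 7 9)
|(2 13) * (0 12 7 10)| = |(0 12 7 10)(2 13)| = 4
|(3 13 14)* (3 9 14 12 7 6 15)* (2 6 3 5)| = 4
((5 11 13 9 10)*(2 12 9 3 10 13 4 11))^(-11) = (2 13 5 9 10 12 3)(4 11) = ((2 12 9 13 3 10 5)(4 11))^(-11)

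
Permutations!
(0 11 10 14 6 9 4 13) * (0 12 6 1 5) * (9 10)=[11, 5, 2, 3, 13, 0, 10, 7, 8, 4, 14, 9, 6, 12, 1]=(0 11 9 4 13 12 6 10 14 1 5)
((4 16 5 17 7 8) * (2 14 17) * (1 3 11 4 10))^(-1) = (1 10 8 7 17 14 2 5 16 4 11 3) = ((1 3 11 4 16 5 2 14 17 7 8 10))^(-1)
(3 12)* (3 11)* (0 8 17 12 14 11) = [8, 1, 2, 14, 4, 5, 6, 7, 17, 9, 10, 3, 0, 13, 11, 15, 16, 12] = (0 8 17 12)(3 14 11)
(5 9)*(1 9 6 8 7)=(1 9 5 6 8 7)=[0, 9, 2, 3, 4, 6, 8, 1, 7, 5]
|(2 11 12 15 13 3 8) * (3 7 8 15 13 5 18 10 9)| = |(2 11 12 13 7 8)(3 15 5 18 10 9)| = 6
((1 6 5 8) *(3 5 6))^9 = (1 3 5 8)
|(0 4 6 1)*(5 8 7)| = |(0 4 6 1)(5 8 7)| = 12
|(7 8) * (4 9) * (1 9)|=6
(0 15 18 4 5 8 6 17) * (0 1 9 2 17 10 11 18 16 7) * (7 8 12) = (0 15 16 8 6 10 11 18 4 5 12 7)(1 9 2 17) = [15, 9, 17, 3, 5, 12, 10, 0, 6, 2, 11, 18, 7, 13, 14, 16, 8, 1, 4]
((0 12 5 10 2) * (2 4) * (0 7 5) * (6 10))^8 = ((0 12)(2 7 5 6 10 4))^8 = (12)(2 5 10)(4 7 6)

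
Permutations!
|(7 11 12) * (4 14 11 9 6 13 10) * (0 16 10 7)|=|(0 16 10 4 14 11 12)(6 13 7 9)|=28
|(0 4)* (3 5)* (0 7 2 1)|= 10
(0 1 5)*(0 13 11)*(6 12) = (0 1 5 13 11)(6 12) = [1, 5, 2, 3, 4, 13, 12, 7, 8, 9, 10, 0, 6, 11]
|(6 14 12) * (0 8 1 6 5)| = |(0 8 1 6 14 12 5)| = 7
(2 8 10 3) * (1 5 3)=[0, 5, 8, 2, 4, 3, 6, 7, 10, 9, 1]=(1 5 3 2 8 10)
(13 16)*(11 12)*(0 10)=(0 10)(11 12)(13 16)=[10, 1, 2, 3, 4, 5, 6, 7, 8, 9, 0, 12, 11, 16, 14, 15, 13]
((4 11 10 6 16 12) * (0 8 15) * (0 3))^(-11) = (0 8 15 3)(4 11 10 6 16 12)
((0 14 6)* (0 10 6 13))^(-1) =((0 14 13)(6 10))^(-1) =(0 13 14)(6 10)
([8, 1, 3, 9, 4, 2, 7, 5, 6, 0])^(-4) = (0 5)(2 8)(3 6)(7 9)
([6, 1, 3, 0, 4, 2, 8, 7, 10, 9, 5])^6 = (0 3 2 5 10 8 6)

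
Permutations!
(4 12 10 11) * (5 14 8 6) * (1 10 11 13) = (1 10 13)(4 12 11)(5 14 8 6) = [0, 10, 2, 3, 12, 14, 5, 7, 6, 9, 13, 4, 11, 1, 8]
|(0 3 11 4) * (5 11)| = 5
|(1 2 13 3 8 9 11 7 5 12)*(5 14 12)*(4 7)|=11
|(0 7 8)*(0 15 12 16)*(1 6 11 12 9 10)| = 11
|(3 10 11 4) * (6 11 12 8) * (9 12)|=8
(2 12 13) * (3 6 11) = (2 12 13)(3 6 11) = [0, 1, 12, 6, 4, 5, 11, 7, 8, 9, 10, 3, 13, 2]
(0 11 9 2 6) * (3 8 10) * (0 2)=(0 11 9)(2 6)(3 8 10)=[11, 1, 6, 8, 4, 5, 2, 7, 10, 0, 3, 9]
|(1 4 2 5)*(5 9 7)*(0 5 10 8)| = |(0 5 1 4 2 9 7 10 8)| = 9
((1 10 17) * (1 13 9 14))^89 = (1 14 9 13 17 10)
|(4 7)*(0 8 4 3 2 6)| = |(0 8 4 7 3 2 6)| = 7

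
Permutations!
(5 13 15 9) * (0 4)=[4, 1, 2, 3, 0, 13, 6, 7, 8, 5, 10, 11, 12, 15, 14, 9]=(0 4)(5 13 15 9)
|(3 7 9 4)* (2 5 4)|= |(2 5 4 3 7 9)|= 6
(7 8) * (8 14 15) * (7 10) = [0, 1, 2, 3, 4, 5, 6, 14, 10, 9, 7, 11, 12, 13, 15, 8] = (7 14 15 8 10)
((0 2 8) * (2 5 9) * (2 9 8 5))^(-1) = (9)(0 8 5 2)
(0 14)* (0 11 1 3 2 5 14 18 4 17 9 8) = (0 18 4 17 9 8)(1 3 2 5 14 11) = [18, 3, 5, 2, 17, 14, 6, 7, 0, 8, 10, 1, 12, 13, 11, 15, 16, 9, 4]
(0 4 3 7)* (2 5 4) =(0 2 5 4 3 7) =[2, 1, 5, 7, 3, 4, 6, 0]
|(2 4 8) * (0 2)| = 4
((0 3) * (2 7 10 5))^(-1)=(0 3)(2 5 10 7)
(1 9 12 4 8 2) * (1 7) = (1 9 12 4 8 2 7) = [0, 9, 7, 3, 8, 5, 6, 1, 2, 12, 10, 11, 4]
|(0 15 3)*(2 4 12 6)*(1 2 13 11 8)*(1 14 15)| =|(0 1 2 4 12 6 13 11 8 14 15 3)| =12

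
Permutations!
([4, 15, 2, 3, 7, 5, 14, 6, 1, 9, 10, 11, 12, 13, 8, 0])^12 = [14, 7, 2, 3, 8, 5, 15, 1, 4, 9, 10, 11, 12, 13, 0, 6]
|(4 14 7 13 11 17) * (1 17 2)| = |(1 17 4 14 7 13 11 2)| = 8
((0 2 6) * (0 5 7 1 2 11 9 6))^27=((0 11 9 6 5 7 1 2))^27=(0 6 1 11 5 2 9 7)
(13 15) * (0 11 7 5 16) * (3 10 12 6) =[11, 1, 2, 10, 4, 16, 3, 5, 8, 9, 12, 7, 6, 15, 14, 13, 0] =(0 11 7 5 16)(3 10 12 6)(13 15)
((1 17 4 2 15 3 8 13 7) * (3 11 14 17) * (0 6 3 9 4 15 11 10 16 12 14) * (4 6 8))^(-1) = (0 11 2 4 3 6 9 1 7 13 8)(10 15 17 14 12 16)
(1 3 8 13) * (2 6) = [0, 3, 6, 8, 4, 5, 2, 7, 13, 9, 10, 11, 12, 1] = (1 3 8 13)(2 6)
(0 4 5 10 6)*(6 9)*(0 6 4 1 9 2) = (0 1 9 4 5 10 2) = [1, 9, 0, 3, 5, 10, 6, 7, 8, 4, 2]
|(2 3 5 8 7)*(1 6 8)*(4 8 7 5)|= 8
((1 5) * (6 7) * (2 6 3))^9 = (1 5)(2 6 7 3)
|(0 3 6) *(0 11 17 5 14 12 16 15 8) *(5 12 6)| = 11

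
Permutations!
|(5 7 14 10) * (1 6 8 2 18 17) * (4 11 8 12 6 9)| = 8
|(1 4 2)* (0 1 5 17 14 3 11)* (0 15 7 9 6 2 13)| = 20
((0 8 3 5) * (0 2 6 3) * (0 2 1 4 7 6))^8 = (0 2 8)(1 7 3)(4 6 5)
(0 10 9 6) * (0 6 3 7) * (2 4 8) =(0 10 9 3 7)(2 4 8) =[10, 1, 4, 7, 8, 5, 6, 0, 2, 3, 9]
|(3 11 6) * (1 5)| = |(1 5)(3 11 6)| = 6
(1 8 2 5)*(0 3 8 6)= (0 3 8 2 5 1 6)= [3, 6, 5, 8, 4, 1, 0, 7, 2]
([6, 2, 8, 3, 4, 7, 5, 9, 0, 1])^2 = (0 5 9 2)(1 8 6 7)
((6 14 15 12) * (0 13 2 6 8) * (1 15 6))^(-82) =(0 2 15 8 13 1 12)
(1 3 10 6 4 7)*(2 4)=[0, 3, 4, 10, 7, 5, 2, 1, 8, 9, 6]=(1 3 10 6 2 4 7)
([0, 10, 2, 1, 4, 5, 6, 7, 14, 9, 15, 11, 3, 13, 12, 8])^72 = [0, 15, 2, 10, 4, 5, 6, 7, 12, 9, 8, 11, 1, 13, 3, 14]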